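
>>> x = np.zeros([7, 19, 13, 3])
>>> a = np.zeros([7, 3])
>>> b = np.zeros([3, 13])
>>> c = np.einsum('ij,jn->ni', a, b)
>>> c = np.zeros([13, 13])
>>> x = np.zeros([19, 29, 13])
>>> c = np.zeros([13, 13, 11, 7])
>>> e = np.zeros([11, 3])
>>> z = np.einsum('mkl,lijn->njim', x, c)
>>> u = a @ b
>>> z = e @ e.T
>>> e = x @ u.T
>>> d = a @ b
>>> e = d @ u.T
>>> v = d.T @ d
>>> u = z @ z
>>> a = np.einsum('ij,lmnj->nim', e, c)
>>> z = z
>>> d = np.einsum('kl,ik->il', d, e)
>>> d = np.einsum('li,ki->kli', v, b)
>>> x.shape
(19, 29, 13)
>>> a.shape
(11, 7, 13)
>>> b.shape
(3, 13)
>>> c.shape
(13, 13, 11, 7)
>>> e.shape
(7, 7)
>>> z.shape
(11, 11)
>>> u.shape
(11, 11)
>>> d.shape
(3, 13, 13)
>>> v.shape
(13, 13)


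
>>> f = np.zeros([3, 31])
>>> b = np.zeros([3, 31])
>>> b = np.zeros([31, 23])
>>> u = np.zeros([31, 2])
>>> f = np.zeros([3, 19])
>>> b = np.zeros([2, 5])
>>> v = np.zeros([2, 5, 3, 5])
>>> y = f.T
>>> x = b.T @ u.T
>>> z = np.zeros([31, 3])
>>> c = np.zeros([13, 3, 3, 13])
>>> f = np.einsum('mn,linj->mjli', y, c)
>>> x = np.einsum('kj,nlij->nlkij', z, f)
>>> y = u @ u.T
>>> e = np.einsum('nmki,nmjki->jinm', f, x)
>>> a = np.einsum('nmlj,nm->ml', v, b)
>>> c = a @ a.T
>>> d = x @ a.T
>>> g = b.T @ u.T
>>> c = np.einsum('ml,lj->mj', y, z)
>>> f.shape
(19, 13, 13, 3)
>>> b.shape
(2, 5)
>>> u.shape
(31, 2)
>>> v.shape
(2, 5, 3, 5)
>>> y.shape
(31, 31)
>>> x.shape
(19, 13, 31, 13, 3)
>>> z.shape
(31, 3)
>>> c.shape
(31, 3)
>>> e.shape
(31, 3, 19, 13)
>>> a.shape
(5, 3)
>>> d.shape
(19, 13, 31, 13, 5)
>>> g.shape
(5, 31)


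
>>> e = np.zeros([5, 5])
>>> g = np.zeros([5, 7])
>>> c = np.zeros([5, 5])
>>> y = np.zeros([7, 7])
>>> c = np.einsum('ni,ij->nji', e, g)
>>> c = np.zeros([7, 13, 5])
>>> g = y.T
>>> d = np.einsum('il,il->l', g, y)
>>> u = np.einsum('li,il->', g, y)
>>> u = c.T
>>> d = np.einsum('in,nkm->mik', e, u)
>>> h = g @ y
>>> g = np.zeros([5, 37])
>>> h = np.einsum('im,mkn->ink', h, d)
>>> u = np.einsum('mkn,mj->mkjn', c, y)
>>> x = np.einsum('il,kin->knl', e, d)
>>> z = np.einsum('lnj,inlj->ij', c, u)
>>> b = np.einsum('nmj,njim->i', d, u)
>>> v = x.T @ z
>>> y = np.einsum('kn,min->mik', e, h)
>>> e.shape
(5, 5)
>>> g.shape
(5, 37)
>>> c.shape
(7, 13, 5)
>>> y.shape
(7, 13, 5)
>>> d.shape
(7, 5, 13)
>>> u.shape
(7, 13, 7, 5)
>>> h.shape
(7, 13, 5)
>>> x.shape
(7, 13, 5)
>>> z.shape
(7, 5)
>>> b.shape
(7,)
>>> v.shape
(5, 13, 5)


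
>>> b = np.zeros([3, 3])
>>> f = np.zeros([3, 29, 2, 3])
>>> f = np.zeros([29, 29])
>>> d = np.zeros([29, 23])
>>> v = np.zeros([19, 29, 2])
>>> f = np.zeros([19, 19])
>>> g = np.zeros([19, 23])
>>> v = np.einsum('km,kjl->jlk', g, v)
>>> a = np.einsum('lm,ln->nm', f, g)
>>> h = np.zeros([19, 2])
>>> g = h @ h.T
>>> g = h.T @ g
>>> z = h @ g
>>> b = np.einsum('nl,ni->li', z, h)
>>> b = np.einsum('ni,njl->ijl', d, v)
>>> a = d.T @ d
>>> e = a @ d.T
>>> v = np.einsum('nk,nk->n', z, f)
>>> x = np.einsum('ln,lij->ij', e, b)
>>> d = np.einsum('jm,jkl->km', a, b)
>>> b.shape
(23, 2, 19)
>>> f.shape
(19, 19)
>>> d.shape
(2, 23)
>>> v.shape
(19,)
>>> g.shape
(2, 19)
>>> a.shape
(23, 23)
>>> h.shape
(19, 2)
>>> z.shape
(19, 19)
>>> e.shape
(23, 29)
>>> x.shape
(2, 19)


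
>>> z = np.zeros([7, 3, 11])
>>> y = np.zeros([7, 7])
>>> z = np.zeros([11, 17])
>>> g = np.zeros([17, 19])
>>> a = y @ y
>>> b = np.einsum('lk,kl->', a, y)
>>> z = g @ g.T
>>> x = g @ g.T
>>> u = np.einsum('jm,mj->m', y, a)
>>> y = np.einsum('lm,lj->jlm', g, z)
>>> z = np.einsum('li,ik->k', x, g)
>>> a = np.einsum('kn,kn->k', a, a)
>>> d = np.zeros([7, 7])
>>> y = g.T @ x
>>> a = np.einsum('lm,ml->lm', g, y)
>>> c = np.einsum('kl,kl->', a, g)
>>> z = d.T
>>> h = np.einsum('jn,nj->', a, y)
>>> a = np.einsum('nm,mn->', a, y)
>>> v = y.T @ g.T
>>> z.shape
(7, 7)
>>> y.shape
(19, 17)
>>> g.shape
(17, 19)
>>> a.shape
()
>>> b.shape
()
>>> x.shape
(17, 17)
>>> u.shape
(7,)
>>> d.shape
(7, 7)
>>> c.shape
()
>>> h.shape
()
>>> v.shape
(17, 17)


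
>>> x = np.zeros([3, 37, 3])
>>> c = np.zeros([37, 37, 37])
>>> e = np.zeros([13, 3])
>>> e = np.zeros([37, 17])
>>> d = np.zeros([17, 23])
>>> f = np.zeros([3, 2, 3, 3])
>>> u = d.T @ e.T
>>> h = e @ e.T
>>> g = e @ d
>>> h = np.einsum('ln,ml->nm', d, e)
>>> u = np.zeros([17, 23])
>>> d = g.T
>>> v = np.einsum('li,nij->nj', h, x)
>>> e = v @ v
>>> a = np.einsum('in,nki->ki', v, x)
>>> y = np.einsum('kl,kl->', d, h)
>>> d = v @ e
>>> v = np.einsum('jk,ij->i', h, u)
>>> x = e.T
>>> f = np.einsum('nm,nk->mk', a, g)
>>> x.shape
(3, 3)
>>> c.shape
(37, 37, 37)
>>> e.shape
(3, 3)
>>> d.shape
(3, 3)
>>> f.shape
(3, 23)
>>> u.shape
(17, 23)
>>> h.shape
(23, 37)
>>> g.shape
(37, 23)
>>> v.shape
(17,)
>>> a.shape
(37, 3)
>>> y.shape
()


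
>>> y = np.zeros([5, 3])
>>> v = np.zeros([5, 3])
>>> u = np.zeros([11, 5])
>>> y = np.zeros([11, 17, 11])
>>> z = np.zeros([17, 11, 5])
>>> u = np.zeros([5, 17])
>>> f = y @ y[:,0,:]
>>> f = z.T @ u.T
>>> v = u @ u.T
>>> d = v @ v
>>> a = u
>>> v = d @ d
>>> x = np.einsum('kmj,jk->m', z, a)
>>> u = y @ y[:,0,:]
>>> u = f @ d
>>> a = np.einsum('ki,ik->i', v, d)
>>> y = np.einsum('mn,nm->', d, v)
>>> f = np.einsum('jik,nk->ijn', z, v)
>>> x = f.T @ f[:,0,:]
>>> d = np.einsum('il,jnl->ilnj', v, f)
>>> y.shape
()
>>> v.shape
(5, 5)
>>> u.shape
(5, 11, 5)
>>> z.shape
(17, 11, 5)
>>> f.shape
(11, 17, 5)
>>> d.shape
(5, 5, 17, 11)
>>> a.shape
(5,)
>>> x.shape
(5, 17, 5)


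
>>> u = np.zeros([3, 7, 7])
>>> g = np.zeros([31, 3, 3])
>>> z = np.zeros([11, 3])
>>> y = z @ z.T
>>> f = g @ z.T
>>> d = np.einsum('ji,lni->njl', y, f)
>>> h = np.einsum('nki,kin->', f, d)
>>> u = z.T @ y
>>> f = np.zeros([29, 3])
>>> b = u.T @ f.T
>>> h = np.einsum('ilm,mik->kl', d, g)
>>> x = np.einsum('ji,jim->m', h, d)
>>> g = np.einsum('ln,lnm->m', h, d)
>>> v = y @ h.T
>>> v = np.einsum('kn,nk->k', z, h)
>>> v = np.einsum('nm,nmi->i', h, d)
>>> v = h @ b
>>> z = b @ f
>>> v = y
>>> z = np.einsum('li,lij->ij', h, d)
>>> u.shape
(3, 11)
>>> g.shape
(31,)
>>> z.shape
(11, 31)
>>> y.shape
(11, 11)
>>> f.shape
(29, 3)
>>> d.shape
(3, 11, 31)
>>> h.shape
(3, 11)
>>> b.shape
(11, 29)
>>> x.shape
(31,)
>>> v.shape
(11, 11)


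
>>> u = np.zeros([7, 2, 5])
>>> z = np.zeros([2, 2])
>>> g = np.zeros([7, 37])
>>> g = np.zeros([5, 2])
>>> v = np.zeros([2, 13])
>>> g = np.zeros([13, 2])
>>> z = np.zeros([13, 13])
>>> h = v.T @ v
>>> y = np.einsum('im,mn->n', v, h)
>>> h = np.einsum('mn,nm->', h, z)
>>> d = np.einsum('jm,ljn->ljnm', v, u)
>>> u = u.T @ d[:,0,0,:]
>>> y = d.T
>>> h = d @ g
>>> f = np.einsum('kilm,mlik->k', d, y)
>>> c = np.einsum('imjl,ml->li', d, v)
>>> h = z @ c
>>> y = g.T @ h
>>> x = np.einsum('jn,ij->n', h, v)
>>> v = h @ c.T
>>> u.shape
(5, 2, 13)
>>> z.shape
(13, 13)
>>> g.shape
(13, 2)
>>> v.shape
(13, 13)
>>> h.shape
(13, 7)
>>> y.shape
(2, 7)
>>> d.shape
(7, 2, 5, 13)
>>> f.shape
(7,)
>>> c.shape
(13, 7)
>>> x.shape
(7,)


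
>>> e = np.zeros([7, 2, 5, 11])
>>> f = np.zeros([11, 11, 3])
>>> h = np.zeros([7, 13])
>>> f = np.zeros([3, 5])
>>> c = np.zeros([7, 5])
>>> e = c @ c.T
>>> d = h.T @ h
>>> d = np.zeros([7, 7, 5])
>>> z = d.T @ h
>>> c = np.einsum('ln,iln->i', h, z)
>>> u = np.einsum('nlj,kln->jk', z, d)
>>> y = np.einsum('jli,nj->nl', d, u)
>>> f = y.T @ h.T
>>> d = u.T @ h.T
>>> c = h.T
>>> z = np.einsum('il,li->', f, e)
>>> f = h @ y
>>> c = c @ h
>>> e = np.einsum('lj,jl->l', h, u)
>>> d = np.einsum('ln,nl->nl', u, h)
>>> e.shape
(7,)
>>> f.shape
(7, 7)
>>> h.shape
(7, 13)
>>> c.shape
(13, 13)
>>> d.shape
(7, 13)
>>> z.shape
()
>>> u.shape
(13, 7)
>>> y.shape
(13, 7)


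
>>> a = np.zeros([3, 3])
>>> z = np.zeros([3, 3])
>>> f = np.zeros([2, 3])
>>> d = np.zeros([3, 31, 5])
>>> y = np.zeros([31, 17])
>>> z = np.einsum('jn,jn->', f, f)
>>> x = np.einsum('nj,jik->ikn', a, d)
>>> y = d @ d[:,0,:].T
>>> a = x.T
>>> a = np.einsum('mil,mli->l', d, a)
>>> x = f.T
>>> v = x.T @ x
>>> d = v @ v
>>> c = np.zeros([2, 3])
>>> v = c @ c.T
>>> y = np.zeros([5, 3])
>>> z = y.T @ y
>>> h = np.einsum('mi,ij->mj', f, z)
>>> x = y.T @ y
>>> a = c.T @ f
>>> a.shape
(3, 3)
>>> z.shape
(3, 3)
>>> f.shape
(2, 3)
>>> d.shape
(2, 2)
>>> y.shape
(5, 3)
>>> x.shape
(3, 3)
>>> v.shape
(2, 2)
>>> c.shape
(2, 3)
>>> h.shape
(2, 3)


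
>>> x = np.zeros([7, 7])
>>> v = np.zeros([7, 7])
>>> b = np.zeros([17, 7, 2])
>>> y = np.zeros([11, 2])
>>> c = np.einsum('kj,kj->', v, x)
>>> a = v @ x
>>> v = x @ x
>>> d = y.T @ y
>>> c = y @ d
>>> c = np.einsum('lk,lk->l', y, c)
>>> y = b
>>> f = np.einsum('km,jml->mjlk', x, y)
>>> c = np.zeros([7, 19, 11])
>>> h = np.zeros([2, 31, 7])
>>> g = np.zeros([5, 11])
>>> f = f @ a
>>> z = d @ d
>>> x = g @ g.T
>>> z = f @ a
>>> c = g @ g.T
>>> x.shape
(5, 5)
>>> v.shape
(7, 7)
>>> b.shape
(17, 7, 2)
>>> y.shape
(17, 7, 2)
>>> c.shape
(5, 5)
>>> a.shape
(7, 7)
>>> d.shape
(2, 2)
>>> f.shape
(7, 17, 2, 7)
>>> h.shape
(2, 31, 7)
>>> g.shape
(5, 11)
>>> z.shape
(7, 17, 2, 7)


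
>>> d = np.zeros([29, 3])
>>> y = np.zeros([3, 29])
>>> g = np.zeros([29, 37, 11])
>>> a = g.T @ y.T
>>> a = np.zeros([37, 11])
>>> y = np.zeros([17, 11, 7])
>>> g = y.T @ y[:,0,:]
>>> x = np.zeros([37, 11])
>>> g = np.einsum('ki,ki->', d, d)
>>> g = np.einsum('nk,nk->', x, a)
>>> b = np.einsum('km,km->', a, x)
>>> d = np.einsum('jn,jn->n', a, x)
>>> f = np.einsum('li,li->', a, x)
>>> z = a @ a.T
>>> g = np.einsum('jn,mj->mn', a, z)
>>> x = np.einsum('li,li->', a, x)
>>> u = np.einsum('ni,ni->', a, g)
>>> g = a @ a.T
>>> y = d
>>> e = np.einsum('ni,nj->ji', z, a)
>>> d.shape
(11,)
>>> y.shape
(11,)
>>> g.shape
(37, 37)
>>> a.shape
(37, 11)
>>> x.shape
()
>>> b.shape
()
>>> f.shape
()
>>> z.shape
(37, 37)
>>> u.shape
()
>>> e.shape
(11, 37)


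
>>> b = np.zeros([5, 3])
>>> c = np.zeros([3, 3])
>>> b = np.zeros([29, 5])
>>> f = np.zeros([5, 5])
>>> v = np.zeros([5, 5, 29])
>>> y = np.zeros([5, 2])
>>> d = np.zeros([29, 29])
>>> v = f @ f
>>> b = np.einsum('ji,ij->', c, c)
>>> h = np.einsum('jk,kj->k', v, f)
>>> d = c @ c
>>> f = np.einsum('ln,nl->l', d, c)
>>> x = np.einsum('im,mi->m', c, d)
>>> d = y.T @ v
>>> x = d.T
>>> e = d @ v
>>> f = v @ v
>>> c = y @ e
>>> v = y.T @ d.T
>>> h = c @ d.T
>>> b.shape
()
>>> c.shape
(5, 5)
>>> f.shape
(5, 5)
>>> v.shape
(2, 2)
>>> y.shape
(5, 2)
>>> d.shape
(2, 5)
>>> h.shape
(5, 2)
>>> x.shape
(5, 2)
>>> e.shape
(2, 5)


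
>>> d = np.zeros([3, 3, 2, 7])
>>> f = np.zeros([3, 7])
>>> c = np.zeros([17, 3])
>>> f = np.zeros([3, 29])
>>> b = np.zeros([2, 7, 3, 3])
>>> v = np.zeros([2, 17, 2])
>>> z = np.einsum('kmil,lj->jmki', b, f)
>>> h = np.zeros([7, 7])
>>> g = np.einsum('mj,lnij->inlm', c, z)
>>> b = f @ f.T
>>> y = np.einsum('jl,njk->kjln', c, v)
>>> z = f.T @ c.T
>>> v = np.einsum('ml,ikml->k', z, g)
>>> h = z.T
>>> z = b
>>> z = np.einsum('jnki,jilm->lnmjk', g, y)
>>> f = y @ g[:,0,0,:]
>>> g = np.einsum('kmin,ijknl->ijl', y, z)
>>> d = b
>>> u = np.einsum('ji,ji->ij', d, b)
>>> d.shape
(3, 3)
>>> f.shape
(2, 17, 3, 17)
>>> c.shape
(17, 3)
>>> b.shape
(3, 3)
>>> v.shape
(7,)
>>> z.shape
(3, 7, 2, 2, 29)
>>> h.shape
(17, 29)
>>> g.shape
(3, 7, 29)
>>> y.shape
(2, 17, 3, 2)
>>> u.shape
(3, 3)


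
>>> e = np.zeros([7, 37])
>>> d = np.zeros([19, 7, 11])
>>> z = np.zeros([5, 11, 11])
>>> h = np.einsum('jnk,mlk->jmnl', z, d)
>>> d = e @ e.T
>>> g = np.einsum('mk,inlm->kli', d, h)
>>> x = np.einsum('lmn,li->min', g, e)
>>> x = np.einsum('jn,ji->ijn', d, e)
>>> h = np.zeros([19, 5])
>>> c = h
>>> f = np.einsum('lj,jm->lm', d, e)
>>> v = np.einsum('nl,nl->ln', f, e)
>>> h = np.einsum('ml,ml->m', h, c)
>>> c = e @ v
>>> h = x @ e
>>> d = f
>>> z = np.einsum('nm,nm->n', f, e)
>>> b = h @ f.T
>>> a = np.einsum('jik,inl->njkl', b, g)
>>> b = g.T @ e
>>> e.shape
(7, 37)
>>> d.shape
(7, 37)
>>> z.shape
(7,)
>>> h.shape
(37, 7, 37)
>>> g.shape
(7, 11, 5)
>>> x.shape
(37, 7, 7)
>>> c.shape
(7, 7)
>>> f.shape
(7, 37)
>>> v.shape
(37, 7)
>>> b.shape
(5, 11, 37)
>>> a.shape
(11, 37, 7, 5)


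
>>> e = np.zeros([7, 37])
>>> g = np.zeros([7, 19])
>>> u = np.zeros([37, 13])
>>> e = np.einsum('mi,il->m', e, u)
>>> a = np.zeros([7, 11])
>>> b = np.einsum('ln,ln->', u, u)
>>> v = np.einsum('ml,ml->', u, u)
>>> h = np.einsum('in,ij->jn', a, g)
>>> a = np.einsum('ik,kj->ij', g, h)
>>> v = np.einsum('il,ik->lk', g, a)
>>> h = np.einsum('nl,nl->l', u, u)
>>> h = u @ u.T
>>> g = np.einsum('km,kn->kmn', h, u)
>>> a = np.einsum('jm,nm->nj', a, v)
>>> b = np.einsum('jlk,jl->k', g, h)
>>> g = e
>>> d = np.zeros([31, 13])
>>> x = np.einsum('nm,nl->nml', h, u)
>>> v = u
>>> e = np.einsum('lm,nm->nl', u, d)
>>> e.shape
(31, 37)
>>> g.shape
(7,)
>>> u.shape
(37, 13)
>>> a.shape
(19, 7)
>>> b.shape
(13,)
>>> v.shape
(37, 13)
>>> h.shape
(37, 37)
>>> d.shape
(31, 13)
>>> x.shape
(37, 37, 13)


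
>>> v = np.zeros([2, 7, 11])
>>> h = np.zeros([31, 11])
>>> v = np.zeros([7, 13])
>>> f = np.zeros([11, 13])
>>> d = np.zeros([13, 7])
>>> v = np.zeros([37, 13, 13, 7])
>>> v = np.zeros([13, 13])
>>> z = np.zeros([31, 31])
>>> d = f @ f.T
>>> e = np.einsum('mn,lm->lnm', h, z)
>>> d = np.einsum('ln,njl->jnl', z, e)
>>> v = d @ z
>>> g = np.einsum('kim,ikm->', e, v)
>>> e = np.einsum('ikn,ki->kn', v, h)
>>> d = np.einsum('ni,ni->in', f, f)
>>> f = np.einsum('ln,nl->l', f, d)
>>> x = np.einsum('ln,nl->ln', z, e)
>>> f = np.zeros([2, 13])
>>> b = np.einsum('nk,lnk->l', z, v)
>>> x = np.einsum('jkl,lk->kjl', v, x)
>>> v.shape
(11, 31, 31)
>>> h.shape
(31, 11)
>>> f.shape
(2, 13)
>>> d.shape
(13, 11)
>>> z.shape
(31, 31)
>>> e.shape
(31, 31)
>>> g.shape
()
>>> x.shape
(31, 11, 31)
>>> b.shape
(11,)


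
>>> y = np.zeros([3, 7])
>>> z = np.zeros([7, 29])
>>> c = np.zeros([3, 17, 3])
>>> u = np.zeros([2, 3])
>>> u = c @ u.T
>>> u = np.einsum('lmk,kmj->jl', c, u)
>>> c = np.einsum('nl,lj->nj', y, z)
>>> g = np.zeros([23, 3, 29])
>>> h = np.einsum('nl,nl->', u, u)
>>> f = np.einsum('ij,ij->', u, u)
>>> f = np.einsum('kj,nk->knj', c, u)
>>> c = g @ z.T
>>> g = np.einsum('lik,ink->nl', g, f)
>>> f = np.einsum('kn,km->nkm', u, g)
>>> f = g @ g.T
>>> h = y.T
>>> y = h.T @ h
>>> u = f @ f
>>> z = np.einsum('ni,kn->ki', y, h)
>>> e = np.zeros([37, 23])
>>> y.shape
(3, 3)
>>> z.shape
(7, 3)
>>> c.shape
(23, 3, 7)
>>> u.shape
(2, 2)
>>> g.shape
(2, 23)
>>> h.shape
(7, 3)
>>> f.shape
(2, 2)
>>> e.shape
(37, 23)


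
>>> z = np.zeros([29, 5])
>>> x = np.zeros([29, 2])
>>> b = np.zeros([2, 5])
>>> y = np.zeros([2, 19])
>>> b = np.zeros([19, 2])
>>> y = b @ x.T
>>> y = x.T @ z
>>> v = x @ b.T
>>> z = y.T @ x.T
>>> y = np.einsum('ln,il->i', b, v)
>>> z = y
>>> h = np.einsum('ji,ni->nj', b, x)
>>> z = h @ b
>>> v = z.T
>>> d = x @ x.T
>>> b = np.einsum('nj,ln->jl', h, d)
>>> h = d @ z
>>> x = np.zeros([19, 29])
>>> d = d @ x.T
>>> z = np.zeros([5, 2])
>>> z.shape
(5, 2)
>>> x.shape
(19, 29)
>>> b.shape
(19, 29)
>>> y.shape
(29,)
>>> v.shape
(2, 29)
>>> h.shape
(29, 2)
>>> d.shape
(29, 19)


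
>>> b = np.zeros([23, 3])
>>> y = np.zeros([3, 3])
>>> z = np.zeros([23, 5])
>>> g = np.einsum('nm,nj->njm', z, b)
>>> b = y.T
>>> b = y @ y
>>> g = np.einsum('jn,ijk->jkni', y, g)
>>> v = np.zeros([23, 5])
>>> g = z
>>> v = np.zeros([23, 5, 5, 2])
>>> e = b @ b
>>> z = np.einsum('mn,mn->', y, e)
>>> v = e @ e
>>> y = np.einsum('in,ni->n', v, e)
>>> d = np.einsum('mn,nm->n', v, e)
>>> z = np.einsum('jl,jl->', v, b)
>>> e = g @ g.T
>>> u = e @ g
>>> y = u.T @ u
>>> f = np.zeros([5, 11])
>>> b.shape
(3, 3)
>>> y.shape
(5, 5)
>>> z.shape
()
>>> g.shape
(23, 5)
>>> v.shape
(3, 3)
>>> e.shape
(23, 23)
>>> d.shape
(3,)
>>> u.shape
(23, 5)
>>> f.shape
(5, 11)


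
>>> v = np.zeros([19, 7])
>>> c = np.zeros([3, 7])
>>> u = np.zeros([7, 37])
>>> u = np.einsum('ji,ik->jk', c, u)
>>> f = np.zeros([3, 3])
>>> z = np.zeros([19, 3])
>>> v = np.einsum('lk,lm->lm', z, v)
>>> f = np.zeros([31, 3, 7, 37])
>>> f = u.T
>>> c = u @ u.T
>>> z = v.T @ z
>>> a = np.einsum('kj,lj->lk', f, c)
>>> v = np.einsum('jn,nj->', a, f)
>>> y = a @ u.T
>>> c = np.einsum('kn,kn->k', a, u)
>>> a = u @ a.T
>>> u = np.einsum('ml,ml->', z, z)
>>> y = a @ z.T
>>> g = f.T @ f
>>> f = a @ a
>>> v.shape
()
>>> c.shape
(3,)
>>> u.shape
()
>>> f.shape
(3, 3)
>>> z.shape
(7, 3)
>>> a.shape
(3, 3)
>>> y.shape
(3, 7)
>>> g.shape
(3, 3)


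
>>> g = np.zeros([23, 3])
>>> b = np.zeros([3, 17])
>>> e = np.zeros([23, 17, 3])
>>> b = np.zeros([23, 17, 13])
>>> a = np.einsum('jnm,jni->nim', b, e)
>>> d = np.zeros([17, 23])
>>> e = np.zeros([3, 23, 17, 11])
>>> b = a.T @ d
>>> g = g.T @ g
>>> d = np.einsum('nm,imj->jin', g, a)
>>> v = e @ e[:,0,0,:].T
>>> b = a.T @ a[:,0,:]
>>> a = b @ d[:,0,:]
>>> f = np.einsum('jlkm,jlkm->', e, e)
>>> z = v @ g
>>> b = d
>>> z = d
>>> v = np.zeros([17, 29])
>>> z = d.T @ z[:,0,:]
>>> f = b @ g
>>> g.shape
(3, 3)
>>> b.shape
(13, 17, 3)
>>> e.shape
(3, 23, 17, 11)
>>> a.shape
(13, 3, 3)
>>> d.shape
(13, 17, 3)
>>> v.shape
(17, 29)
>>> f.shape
(13, 17, 3)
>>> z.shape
(3, 17, 3)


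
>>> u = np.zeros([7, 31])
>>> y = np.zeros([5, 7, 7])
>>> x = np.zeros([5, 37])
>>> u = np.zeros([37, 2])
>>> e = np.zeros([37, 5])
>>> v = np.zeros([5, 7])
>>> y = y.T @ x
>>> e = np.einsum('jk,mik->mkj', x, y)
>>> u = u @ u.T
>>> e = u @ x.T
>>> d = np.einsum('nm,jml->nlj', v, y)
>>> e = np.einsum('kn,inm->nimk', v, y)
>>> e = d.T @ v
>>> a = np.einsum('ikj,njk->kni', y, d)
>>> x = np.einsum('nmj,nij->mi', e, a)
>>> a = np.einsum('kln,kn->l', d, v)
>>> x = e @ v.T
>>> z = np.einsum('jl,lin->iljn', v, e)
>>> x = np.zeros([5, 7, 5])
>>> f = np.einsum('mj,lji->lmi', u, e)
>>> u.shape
(37, 37)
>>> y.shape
(7, 7, 37)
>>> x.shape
(5, 7, 5)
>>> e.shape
(7, 37, 7)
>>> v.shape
(5, 7)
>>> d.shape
(5, 37, 7)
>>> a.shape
(37,)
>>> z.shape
(37, 7, 5, 7)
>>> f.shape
(7, 37, 7)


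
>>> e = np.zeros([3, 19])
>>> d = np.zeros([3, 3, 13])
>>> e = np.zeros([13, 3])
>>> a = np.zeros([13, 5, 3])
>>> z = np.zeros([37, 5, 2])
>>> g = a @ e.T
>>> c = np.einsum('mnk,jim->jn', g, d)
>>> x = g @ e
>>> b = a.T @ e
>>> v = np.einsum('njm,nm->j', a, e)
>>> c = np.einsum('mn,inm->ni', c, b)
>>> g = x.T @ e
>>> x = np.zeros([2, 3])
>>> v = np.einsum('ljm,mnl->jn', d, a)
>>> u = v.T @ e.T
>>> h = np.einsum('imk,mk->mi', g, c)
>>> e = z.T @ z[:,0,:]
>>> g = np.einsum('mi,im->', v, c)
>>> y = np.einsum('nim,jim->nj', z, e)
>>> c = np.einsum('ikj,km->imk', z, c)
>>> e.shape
(2, 5, 2)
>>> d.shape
(3, 3, 13)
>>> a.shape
(13, 5, 3)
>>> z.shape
(37, 5, 2)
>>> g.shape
()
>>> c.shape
(37, 3, 5)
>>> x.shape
(2, 3)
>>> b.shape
(3, 5, 3)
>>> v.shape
(3, 5)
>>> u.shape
(5, 13)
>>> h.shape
(5, 3)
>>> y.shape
(37, 2)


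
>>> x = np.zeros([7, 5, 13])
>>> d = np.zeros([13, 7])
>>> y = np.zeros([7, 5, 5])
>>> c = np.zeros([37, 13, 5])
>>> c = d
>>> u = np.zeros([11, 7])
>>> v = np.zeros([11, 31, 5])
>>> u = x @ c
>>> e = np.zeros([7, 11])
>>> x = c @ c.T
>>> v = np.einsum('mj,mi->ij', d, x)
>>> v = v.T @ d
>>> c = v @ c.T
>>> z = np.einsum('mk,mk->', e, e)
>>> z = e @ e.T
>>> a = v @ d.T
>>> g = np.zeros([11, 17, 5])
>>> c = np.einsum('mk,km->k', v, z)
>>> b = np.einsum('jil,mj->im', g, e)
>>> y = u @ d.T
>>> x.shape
(13, 13)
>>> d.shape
(13, 7)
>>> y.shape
(7, 5, 13)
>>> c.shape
(7,)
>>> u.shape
(7, 5, 7)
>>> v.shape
(7, 7)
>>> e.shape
(7, 11)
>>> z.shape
(7, 7)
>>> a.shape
(7, 13)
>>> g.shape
(11, 17, 5)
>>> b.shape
(17, 7)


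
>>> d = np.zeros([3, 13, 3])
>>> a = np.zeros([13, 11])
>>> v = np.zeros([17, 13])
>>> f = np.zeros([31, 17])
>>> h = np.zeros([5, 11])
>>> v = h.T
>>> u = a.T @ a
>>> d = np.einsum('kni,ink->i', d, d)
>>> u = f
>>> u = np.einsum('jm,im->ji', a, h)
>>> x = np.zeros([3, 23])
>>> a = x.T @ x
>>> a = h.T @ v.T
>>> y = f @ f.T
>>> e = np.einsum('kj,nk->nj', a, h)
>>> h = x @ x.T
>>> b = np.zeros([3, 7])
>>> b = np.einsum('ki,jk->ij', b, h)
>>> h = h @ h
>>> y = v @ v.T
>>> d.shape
(3,)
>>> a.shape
(11, 11)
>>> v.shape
(11, 5)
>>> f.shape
(31, 17)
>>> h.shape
(3, 3)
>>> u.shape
(13, 5)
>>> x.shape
(3, 23)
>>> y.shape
(11, 11)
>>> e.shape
(5, 11)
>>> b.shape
(7, 3)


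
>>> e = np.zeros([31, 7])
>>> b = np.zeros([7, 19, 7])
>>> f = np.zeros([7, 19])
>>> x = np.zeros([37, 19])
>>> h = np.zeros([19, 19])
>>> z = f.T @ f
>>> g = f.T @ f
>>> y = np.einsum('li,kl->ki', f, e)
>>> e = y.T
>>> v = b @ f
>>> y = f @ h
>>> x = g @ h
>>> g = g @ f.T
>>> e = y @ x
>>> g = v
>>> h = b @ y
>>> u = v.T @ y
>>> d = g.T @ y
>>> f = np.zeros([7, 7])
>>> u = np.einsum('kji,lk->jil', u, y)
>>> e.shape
(7, 19)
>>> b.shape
(7, 19, 7)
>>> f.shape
(7, 7)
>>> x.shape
(19, 19)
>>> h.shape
(7, 19, 19)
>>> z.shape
(19, 19)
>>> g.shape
(7, 19, 19)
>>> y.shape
(7, 19)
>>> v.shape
(7, 19, 19)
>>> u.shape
(19, 19, 7)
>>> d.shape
(19, 19, 19)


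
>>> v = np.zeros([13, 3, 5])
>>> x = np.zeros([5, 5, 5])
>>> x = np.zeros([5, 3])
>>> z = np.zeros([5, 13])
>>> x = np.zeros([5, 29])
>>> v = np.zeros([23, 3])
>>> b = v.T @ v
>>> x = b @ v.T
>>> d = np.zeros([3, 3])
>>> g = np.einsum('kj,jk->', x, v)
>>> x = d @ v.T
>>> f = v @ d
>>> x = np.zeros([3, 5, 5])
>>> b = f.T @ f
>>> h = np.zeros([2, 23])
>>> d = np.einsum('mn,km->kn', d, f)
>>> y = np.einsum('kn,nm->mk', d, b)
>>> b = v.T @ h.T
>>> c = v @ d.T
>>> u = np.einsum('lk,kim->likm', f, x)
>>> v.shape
(23, 3)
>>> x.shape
(3, 5, 5)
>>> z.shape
(5, 13)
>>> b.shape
(3, 2)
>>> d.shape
(23, 3)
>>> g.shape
()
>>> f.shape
(23, 3)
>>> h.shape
(2, 23)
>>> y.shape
(3, 23)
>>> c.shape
(23, 23)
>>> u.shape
(23, 5, 3, 5)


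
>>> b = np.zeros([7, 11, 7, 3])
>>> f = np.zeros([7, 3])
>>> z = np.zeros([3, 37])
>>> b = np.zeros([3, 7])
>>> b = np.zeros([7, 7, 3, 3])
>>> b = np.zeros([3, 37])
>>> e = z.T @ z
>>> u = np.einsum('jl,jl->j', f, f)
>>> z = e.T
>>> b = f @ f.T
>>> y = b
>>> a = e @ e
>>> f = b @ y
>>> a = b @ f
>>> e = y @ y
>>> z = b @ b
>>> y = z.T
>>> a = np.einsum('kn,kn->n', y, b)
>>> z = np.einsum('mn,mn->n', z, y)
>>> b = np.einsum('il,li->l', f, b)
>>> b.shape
(7,)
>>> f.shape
(7, 7)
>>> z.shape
(7,)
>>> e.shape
(7, 7)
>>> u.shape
(7,)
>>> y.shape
(7, 7)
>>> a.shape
(7,)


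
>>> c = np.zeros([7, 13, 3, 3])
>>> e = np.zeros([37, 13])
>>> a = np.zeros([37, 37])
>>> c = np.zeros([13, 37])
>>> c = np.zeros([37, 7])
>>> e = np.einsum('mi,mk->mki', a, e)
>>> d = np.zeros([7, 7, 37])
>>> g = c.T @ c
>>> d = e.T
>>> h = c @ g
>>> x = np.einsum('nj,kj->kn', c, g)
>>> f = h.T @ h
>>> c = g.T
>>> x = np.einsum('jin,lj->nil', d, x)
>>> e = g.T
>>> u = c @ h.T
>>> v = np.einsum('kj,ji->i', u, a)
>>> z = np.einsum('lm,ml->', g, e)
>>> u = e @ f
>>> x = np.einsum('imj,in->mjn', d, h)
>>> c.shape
(7, 7)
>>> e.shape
(7, 7)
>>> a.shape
(37, 37)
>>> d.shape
(37, 13, 37)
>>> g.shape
(7, 7)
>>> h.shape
(37, 7)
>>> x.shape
(13, 37, 7)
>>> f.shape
(7, 7)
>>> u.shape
(7, 7)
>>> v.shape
(37,)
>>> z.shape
()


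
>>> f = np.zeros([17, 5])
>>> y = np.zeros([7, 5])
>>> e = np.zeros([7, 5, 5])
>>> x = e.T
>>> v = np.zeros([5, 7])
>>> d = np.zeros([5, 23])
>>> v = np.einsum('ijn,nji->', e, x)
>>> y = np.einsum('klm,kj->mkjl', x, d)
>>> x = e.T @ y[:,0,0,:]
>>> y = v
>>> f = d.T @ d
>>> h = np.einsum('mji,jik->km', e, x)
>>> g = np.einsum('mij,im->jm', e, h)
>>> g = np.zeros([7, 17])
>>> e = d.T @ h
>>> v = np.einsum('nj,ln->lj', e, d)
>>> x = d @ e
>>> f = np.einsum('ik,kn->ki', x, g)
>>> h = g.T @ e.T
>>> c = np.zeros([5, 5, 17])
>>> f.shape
(7, 5)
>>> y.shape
()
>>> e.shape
(23, 7)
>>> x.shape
(5, 7)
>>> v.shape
(5, 7)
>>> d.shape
(5, 23)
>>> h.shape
(17, 23)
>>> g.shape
(7, 17)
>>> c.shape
(5, 5, 17)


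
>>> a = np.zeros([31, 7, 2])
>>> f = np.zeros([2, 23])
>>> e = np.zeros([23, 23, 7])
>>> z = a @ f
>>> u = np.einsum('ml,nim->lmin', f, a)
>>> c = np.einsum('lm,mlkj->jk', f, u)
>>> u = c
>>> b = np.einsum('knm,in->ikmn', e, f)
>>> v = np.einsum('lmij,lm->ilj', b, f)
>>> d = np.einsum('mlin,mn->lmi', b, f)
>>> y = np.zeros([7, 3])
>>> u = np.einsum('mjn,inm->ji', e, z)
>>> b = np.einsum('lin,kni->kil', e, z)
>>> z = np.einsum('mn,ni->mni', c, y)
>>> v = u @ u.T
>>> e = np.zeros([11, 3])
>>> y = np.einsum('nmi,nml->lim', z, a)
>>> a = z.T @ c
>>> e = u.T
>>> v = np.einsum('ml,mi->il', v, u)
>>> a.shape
(3, 7, 7)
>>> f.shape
(2, 23)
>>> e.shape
(31, 23)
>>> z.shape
(31, 7, 3)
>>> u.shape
(23, 31)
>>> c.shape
(31, 7)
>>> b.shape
(31, 23, 23)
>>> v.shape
(31, 23)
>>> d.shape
(23, 2, 7)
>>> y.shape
(2, 3, 7)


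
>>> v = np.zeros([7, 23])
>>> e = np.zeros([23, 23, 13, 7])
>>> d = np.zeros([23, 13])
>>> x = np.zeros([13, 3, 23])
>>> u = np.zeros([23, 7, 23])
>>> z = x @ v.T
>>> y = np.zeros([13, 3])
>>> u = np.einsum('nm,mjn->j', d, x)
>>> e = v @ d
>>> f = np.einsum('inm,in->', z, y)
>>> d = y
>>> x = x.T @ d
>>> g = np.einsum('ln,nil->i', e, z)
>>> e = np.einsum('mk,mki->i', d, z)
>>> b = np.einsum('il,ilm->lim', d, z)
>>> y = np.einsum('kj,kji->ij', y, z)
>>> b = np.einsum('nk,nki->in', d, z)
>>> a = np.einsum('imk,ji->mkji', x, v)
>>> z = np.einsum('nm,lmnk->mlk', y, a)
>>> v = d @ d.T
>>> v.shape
(13, 13)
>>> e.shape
(7,)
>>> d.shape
(13, 3)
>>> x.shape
(23, 3, 3)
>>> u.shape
(3,)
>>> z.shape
(3, 3, 23)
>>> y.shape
(7, 3)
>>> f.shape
()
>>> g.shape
(3,)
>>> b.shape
(7, 13)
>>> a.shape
(3, 3, 7, 23)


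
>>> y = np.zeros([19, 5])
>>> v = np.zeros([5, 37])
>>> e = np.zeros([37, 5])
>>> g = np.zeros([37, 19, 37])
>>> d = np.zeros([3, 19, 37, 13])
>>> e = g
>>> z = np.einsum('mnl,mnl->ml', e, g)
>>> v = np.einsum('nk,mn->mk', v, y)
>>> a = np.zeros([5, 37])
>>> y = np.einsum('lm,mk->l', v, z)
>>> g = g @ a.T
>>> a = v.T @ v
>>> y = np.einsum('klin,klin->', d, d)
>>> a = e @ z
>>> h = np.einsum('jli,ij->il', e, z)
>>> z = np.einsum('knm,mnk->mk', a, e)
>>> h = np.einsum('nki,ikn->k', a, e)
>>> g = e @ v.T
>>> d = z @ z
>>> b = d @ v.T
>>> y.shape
()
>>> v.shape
(19, 37)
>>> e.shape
(37, 19, 37)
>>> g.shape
(37, 19, 19)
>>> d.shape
(37, 37)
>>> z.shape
(37, 37)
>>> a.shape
(37, 19, 37)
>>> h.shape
(19,)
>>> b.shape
(37, 19)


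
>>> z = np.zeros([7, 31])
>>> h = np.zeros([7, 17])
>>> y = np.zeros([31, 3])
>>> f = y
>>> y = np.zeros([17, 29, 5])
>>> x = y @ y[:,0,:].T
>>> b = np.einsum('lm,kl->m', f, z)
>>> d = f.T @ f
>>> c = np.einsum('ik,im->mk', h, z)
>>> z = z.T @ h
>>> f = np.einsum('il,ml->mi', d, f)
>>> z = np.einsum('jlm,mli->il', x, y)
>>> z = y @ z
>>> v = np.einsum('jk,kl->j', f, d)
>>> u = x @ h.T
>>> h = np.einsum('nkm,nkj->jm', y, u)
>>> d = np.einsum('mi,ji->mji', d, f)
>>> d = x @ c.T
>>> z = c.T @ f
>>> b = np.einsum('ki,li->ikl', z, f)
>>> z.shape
(17, 3)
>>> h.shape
(7, 5)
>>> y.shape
(17, 29, 5)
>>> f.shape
(31, 3)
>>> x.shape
(17, 29, 17)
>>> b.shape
(3, 17, 31)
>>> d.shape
(17, 29, 31)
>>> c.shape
(31, 17)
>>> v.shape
(31,)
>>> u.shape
(17, 29, 7)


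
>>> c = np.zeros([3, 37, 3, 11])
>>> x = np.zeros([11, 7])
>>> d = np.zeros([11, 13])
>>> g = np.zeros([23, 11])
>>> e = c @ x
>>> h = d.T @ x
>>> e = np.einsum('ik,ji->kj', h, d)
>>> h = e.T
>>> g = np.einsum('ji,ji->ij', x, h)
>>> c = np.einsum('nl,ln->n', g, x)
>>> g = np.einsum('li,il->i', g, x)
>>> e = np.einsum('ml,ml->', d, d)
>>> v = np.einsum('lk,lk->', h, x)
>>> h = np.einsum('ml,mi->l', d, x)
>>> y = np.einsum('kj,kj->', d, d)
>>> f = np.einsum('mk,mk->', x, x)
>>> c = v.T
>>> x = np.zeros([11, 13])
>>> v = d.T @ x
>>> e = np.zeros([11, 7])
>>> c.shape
()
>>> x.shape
(11, 13)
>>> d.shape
(11, 13)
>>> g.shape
(11,)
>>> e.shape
(11, 7)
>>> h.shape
(13,)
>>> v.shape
(13, 13)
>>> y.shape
()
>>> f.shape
()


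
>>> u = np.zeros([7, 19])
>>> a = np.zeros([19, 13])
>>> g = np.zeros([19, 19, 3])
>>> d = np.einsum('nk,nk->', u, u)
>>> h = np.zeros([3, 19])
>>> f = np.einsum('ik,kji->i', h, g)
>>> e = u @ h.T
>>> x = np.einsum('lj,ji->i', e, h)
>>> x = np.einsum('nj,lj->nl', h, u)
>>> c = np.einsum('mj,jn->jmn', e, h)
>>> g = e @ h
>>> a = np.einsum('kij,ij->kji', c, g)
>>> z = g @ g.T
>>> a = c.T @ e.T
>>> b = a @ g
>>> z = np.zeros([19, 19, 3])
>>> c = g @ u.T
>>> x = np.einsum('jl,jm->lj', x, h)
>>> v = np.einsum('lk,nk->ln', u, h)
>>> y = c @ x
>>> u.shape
(7, 19)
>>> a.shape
(19, 7, 7)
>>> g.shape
(7, 19)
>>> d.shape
()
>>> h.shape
(3, 19)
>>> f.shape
(3,)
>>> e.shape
(7, 3)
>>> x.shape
(7, 3)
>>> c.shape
(7, 7)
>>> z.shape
(19, 19, 3)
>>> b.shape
(19, 7, 19)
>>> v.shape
(7, 3)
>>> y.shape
(7, 3)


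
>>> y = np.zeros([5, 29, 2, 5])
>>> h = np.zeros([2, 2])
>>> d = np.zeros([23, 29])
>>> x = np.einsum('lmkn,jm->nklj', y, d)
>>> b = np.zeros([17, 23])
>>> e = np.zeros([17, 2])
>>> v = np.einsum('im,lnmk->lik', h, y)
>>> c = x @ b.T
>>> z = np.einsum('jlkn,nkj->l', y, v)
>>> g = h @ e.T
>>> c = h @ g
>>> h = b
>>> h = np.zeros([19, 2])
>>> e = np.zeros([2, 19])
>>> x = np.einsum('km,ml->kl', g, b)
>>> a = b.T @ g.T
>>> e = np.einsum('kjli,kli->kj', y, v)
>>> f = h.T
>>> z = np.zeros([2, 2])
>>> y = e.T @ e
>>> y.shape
(29, 29)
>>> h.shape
(19, 2)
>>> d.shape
(23, 29)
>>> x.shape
(2, 23)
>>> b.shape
(17, 23)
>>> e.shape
(5, 29)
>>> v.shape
(5, 2, 5)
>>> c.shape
(2, 17)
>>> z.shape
(2, 2)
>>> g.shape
(2, 17)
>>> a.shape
(23, 2)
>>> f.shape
(2, 19)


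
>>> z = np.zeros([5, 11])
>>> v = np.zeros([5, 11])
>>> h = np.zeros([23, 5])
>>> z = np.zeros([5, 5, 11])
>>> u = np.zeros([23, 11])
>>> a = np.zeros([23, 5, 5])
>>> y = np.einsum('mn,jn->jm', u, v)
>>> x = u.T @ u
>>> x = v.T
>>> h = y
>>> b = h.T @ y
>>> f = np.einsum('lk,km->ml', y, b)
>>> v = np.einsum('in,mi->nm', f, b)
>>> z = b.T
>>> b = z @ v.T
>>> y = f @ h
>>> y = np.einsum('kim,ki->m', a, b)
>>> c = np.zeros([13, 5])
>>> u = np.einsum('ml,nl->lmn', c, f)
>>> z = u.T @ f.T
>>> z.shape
(23, 13, 23)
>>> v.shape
(5, 23)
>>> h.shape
(5, 23)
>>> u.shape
(5, 13, 23)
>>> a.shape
(23, 5, 5)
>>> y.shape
(5,)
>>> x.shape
(11, 5)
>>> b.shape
(23, 5)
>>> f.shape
(23, 5)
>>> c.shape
(13, 5)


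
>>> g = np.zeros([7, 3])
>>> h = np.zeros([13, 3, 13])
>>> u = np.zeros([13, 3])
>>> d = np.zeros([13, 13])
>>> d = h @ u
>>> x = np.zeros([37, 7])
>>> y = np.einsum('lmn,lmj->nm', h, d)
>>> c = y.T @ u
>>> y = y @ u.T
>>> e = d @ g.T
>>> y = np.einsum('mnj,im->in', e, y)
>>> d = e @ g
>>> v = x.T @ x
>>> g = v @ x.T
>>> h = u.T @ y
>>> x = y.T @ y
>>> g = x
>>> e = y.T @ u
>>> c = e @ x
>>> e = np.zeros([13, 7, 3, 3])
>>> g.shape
(3, 3)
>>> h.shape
(3, 3)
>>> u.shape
(13, 3)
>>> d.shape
(13, 3, 3)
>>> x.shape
(3, 3)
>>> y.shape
(13, 3)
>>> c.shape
(3, 3)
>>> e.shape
(13, 7, 3, 3)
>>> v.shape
(7, 7)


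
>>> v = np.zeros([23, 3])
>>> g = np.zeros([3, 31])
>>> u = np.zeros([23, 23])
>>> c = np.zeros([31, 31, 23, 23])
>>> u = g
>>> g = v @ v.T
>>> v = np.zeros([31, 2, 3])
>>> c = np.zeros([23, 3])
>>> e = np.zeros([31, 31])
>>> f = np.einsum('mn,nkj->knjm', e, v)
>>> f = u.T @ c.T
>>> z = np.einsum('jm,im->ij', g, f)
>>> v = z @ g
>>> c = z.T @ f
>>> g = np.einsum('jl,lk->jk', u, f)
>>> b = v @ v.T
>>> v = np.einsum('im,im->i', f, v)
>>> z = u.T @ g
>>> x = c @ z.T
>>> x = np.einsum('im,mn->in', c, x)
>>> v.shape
(31,)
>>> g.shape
(3, 23)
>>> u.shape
(3, 31)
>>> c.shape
(23, 23)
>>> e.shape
(31, 31)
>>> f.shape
(31, 23)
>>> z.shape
(31, 23)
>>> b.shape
(31, 31)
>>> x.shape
(23, 31)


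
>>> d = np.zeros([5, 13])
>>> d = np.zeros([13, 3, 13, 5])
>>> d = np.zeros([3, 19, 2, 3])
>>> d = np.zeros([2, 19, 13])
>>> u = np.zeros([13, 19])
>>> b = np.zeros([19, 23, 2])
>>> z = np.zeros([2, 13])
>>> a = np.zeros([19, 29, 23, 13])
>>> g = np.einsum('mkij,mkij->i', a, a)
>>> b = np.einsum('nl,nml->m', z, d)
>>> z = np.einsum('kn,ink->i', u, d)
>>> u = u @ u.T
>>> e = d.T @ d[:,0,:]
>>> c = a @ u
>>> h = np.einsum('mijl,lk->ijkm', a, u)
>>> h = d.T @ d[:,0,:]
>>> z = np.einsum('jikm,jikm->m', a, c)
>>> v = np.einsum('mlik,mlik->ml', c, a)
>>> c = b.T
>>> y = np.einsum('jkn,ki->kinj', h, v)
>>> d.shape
(2, 19, 13)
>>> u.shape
(13, 13)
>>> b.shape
(19,)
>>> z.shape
(13,)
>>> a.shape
(19, 29, 23, 13)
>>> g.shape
(23,)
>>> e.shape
(13, 19, 13)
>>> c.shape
(19,)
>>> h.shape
(13, 19, 13)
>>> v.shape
(19, 29)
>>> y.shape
(19, 29, 13, 13)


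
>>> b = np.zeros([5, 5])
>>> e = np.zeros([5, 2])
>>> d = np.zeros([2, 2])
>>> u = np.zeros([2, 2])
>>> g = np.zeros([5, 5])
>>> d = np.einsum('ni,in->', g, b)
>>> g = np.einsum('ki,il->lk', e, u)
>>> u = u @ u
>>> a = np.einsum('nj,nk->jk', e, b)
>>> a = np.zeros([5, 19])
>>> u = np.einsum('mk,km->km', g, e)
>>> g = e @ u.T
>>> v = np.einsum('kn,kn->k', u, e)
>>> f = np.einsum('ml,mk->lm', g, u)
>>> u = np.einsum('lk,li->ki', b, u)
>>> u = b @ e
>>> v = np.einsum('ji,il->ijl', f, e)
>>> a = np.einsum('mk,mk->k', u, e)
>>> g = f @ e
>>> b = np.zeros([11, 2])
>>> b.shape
(11, 2)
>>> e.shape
(5, 2)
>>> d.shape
()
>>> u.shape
(5, 2)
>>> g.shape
(5, 2)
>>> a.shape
(2,)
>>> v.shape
(5, 5, 2)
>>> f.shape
(5, 5)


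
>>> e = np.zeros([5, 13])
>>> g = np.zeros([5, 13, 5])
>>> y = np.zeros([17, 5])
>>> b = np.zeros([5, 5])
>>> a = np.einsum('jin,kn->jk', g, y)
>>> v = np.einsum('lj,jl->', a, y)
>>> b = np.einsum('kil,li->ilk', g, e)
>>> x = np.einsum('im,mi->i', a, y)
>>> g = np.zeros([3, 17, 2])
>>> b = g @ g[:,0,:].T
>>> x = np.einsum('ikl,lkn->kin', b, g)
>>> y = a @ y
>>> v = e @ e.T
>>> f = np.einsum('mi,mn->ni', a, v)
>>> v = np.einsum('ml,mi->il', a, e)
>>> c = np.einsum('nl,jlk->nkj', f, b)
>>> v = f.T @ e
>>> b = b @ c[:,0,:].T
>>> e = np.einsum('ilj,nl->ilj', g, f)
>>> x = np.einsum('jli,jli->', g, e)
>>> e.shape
(3, 17, 2)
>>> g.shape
(3, 17, 2)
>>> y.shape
(5, 5)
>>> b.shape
(3, 17, 5)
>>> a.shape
(5, 17)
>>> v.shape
(17, 13)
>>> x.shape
()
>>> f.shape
(5, 17)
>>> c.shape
(5, 3, 3)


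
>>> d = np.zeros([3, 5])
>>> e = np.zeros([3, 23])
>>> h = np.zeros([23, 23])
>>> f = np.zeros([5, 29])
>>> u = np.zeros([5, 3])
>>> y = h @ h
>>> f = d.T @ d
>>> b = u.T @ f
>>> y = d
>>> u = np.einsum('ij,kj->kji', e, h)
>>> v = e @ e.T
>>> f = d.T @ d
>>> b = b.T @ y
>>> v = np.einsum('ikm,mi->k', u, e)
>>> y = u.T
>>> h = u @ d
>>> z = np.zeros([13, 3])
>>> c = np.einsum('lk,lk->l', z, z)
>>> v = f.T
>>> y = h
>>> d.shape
(3, 5)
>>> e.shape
(3, 23)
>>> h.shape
(23, 23, 5)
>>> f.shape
(5, 5)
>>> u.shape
(23, 23, 3)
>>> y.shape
(23, 23, 5)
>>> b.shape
(5, 5)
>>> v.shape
(5, 5)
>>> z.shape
(13, 3)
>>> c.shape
(13,)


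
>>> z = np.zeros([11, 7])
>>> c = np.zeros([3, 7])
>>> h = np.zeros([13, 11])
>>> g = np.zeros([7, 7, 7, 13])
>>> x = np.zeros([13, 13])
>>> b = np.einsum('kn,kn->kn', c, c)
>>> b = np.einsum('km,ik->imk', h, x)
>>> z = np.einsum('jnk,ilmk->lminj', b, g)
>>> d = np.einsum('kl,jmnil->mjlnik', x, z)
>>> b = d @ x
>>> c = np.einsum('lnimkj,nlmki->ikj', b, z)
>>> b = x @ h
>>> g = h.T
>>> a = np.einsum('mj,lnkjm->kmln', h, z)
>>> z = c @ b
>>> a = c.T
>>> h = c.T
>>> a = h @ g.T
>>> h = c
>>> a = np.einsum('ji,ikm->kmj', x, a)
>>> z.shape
(13, 11, 11)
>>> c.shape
(13, 11, 13)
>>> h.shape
(13, 11, 13)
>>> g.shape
(11, 13)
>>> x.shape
(13, 13)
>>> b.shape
(13, 11)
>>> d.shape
(7, 7, 13, 7, 11, 13)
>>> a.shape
(11, 11, 13)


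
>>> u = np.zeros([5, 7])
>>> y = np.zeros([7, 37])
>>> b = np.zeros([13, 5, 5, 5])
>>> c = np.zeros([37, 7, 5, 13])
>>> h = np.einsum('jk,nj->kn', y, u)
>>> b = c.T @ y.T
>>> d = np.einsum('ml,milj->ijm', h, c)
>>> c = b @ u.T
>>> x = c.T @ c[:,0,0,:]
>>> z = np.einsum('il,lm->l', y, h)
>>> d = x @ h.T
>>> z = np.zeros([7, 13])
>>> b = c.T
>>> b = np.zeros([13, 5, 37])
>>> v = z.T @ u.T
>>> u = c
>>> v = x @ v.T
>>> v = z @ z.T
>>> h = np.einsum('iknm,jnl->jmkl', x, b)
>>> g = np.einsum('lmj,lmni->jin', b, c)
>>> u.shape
(13, 5, 7, 5)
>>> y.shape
(7, 37)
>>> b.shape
(13, 5, 37)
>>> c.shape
(13, 5, 7, 5)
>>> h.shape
(13, 5, 7, 37)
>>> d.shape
(5, 7, 5, 37)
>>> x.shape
(5, 7, 5, 5)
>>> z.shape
(7, 13)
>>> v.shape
(7, 7)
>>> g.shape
(37, 5, 7)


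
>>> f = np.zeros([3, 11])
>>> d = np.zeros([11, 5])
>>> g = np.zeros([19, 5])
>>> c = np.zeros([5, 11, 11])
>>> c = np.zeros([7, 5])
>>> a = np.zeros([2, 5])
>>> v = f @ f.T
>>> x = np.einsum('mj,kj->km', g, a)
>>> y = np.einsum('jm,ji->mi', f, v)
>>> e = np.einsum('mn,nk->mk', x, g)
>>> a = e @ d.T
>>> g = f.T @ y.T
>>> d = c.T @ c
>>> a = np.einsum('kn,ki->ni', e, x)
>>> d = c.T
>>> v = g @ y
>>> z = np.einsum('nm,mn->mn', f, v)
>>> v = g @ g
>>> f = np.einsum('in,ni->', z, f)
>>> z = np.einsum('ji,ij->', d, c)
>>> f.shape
()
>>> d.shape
(5, 7)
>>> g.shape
(11, 11)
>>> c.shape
(7, 5)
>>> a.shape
(5, 19)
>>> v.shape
(11, 11)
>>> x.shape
(2, 19)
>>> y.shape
(11, 3)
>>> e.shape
(2, 5)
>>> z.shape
()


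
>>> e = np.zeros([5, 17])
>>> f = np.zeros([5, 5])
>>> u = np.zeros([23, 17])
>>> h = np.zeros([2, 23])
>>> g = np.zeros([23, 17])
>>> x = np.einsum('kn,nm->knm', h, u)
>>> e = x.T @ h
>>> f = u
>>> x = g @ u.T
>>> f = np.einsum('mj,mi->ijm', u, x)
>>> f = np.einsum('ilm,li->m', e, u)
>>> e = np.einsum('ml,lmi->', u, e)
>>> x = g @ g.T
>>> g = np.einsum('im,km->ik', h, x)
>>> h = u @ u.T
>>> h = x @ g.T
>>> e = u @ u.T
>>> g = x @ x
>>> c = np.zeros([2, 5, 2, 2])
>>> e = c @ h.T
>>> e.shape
(2, 5, 2, 23)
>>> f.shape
(23,)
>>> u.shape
(23, 17)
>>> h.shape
(23, 2)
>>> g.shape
(23, 23)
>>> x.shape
(23, 23)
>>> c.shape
(2, 5, 2, 2)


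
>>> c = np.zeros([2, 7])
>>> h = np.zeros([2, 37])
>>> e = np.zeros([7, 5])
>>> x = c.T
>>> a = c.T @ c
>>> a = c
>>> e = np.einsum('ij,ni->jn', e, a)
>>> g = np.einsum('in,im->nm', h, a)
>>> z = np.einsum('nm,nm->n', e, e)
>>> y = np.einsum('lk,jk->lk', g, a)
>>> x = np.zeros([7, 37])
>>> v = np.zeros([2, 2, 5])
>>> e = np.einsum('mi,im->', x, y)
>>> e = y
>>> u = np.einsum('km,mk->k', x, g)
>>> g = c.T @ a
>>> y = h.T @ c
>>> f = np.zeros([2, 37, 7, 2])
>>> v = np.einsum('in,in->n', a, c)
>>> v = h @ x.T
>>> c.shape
(2, 7)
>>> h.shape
(2, 37)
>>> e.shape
(37, 7)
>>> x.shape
(7, 37)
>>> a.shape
(2, 7)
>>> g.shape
(7, 7)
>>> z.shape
(5,)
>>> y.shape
(37, 7)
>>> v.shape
(2, 7)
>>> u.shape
(7,)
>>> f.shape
(2, 37, 7, 2)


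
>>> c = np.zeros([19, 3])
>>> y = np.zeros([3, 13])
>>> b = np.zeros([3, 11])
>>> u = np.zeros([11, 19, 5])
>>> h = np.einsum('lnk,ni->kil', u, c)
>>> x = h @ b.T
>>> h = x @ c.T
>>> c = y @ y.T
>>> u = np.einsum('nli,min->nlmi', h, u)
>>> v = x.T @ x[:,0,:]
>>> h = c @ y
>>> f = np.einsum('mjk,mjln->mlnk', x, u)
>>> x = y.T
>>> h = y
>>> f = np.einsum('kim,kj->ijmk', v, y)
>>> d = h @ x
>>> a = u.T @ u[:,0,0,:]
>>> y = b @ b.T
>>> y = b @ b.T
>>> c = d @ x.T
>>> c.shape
(3, 13)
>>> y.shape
(3, 3)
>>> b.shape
(3, 11)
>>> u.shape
(5, 3, 11, 19)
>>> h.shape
(3, 13)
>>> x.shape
(13, 3)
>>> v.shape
(3, 3, 3)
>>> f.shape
(3, 13, 3, 3)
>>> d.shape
(3, 3)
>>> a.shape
(19, 11, 3, 19)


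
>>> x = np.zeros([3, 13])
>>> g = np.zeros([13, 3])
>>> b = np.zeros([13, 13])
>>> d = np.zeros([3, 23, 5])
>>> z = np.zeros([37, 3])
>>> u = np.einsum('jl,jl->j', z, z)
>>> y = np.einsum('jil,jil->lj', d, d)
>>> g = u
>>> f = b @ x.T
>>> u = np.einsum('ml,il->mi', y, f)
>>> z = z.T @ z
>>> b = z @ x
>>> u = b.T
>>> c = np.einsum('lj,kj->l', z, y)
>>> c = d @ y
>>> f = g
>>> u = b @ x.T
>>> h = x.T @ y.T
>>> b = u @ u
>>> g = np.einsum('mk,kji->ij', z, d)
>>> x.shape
(3, 13)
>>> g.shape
(5, 23)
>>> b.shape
(3, 3)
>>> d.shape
(3, 23, 5)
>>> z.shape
(3, 3)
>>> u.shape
(3, 3)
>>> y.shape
(5, 3)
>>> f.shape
(37,)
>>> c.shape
(3, 23, 3)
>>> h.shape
(13, 5)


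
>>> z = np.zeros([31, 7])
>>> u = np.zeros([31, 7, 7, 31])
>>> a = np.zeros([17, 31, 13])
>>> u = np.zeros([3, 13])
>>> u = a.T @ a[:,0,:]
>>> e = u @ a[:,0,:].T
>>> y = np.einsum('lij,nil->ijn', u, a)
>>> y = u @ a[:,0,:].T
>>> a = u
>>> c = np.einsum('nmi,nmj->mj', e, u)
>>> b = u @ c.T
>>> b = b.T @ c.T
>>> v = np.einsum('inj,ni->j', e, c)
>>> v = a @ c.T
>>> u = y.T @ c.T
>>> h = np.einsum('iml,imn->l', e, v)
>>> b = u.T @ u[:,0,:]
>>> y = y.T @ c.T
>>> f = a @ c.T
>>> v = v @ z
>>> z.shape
(31, 7)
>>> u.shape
(17, 31, 31)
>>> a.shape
(13, 31, 13)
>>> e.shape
(13, 31, 17)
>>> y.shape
(17, 31, 31)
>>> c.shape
(31, 13)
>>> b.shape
(31, 31, 31)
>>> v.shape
(13, 31, 7)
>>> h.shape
(17,)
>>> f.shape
(13, 31, 31)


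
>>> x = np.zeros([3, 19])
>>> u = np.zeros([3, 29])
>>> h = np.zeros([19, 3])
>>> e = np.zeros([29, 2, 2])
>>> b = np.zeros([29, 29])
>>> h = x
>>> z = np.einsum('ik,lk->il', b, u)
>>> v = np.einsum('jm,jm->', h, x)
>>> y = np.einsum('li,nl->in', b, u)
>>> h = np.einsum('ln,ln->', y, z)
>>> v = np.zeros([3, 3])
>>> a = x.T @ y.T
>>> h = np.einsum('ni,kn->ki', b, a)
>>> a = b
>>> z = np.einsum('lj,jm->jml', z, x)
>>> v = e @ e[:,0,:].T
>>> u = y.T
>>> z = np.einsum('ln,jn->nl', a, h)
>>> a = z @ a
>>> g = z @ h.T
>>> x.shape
(3, 19)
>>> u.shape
(3, 29)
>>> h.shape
(19, 29)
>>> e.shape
(29, 2, 2)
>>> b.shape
(29, 29)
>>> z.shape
(29, 29)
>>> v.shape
(29, 2, 29)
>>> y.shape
(29, 3)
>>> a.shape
(29, 29)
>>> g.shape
(29, 19)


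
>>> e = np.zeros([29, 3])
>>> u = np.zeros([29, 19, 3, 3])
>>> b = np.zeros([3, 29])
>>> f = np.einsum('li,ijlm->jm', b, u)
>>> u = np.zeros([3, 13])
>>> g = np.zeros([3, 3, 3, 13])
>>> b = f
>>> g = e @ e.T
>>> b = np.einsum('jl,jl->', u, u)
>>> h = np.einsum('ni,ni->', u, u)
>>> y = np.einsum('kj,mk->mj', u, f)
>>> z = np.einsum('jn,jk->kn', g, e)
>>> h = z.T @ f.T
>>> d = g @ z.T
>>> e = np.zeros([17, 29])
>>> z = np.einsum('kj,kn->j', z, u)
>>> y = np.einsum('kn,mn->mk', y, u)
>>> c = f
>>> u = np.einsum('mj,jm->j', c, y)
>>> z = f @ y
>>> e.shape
(17, 29)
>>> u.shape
(3,)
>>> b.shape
()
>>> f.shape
(19, 3)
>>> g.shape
(29, 29)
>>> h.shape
(29, 19)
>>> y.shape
(3, 19)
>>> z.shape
(19, 19)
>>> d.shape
(29, 3)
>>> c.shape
(19, 3)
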